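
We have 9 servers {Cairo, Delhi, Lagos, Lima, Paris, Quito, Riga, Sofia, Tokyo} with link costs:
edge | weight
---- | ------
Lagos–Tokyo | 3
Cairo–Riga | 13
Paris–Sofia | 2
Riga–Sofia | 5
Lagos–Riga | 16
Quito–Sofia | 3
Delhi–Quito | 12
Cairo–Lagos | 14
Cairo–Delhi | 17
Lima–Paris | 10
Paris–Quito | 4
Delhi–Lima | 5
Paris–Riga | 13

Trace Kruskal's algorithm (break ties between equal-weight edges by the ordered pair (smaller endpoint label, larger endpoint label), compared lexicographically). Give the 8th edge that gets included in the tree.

Sort edges by weight, then run Kruskal:
Paris–Sofia (2): add — endpoints in different components.
Lagos–Tokyo (3): add — endpoints in different components.
Quito–Sofia (3): add — endpoints in different components.
Paris–Quito (4): skip — Quito and Paris already connected.
Delhi–Lima (5): add — endpoints in different components.
Riga–Sofia (5): add — endpoints in different components.
Lima–Paris (10): add — endpoints in different components.
Delhi–Quito (12): skip — Quito and Delhi already connected.
Cairo–Riga (13): add — endpoints in different components.
Paris–Riga (13): skip — Riga and Paris already connected.
Cairo–Lagos (14): add — endpoints in different components.
The 8th edge added is Cairo–Lagos.

Cairo-Lagos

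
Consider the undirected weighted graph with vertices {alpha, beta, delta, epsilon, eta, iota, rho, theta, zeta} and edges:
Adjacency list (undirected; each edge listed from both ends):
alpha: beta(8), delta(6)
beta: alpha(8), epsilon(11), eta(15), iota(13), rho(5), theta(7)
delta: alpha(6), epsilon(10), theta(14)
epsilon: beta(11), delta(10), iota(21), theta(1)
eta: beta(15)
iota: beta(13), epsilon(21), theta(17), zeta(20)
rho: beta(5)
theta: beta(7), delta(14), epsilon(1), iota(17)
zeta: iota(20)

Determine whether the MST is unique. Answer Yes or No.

Yes

Sort edges by weight, then run Kruskal:
epsilon—theta (1): add — endpoints in different components.
beta—rho (5): add — endpoints in different components.
alpha—delta (6): add — endpoints in different components.
beta—theta (7): add — endpoints in different components.
alpha—beta (8): add — endpoints in different components.
delta—epsilon (10): skip — delta and epsilon already connected.
beta—epsilon (11): skip — epsilon and beta already connected.
beta—iota (13): add — endpoints in different components.
delta—theta (14): skip — theta and delta already connected.
beta—eta (15): add — endpoints in different components.
iota—theta (17): skip — theta and iota already connected.
iota—zeta (20): add — endpoints in different components.
Every non-tree edge has weight strictly greater than the heaviest edge on the tree path between its endpoints, so the MST is unique.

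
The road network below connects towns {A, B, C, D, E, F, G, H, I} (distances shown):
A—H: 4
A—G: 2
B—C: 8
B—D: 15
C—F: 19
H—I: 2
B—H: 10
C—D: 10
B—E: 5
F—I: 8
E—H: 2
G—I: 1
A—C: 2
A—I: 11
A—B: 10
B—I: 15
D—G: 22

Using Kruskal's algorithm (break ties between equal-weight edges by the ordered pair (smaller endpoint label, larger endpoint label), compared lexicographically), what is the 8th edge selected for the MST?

C-D

Kruskal's algorithm — process edges by increasing weight (ties by edge label):
G—I (1): add — endpoints in different components.
A—C (2): add — endpoints in different components.
A—G (2): add — endpoints in different components.
E—H (2): add — endpoints in different components.
H—I (2): add — endpoints in different components.
A—H (4): skip — A and H already connected.
B—E (5): add — endpoints in different components.
B—C (8): skip — B and C already connected.
F—I (8): add — endpoints in different components.
A—B (10): skip — A and B already connected.
B—H (10): skip — B and H already connected.
C—D (10): add — endpoints in different components.
The 8th edge added is C—D.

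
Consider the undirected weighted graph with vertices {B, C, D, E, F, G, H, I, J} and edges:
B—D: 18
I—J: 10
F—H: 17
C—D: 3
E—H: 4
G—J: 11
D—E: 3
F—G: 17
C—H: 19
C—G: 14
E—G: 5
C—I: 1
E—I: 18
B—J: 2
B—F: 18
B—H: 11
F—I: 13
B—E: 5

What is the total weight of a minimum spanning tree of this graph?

Kruskal's algorithm — process edges by increasing weight (ties by edge label):
C—I (1): add — endpoints in different components.
B—J (2): add — endpoints in different components.
C—D (3): add — endpoints in different components.
D—E (3): add — endpoints in different components.
E—H (4): add — endpoints in different components.
B—E (5): add — endpoints in different components.
E—G (5): add — endpoints in different components.
I—J (10): skip — I and J already connected.
B—H (11): skip — B and H already connected.
G—J (11): skip — G and J already connected.
F—I (13): add — endpoints in different components.
MST edges: C—I, B—J, C—D, D—E, E—H, B—E, E—G, F—I; total weight 1+2+3+3+4+5+5+13 = 36.

36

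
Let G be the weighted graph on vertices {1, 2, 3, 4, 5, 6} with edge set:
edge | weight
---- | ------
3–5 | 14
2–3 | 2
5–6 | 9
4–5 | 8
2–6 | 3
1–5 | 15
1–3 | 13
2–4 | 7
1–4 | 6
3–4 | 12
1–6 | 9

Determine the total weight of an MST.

Kruskal: consider edges lightest-first.
2–3 (2): add. Components now {1} {2,3} {4} {5} {6}
2–6 (3): add. Components now {1} {2,3,6} {4} {5}
1–4 (6): add. Components now {1,4} {2,3,6} {5}
2–4 (7): add. Components now {1,2,3,4,6} {5}
4–5 (8): add. Components now {1,2,3,4,5,6}
MST edges: 2–3, 2–6, 1–4, 2–4, 4–5; total weight 2+3+6+7+8 = 26.

26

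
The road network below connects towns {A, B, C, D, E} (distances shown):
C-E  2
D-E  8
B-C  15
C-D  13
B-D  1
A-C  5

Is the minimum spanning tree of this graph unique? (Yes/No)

Yes

Sort edges by weight, then run Kruskal:
B-D (1): add. Components now {A} {B,D} {C} {E}
C-E (2): add. Components now {A} {B,D} {C,E}
A-C (5): add. Components now {A,C,E} {B,D}
D-E (8): add. Components now {A,B,C,D,E}
Every non-tree edge has weight strictly greater than the heaviest edge on the tree path between its endpoints, so the MST is unique.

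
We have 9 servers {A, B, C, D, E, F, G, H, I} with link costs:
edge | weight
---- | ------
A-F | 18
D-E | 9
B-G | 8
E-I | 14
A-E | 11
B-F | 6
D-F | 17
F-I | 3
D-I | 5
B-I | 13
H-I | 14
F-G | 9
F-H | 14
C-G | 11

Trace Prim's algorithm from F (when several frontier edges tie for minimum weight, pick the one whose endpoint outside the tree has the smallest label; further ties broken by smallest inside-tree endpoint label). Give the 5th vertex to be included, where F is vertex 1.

G

Prim's algorithm from F:
Step 1: cheapest edge leaving the tree is F-I (3); add I.
Step 2: cheapest edge leaving the tree is D-I (5); add D.
Step 3: cheapest edge leaving the tree is B-F (6); add B.
Step 4: cheapest edge leaving the tree is B-G (8); add G.
Step 5: cheapest edge leaving the tree is D-E (9); add E.
Step 6: cheapest edge leaving the tree is A-E (11); add A.
Step 7: cheapest edge leaving the tree is C-G (11); add C.
Step 8: cheapest edge leaving the tree is F-H (14); add H.
Vertex order: F, I, D, B, G, E, A, C, H. The 5th vertex is G.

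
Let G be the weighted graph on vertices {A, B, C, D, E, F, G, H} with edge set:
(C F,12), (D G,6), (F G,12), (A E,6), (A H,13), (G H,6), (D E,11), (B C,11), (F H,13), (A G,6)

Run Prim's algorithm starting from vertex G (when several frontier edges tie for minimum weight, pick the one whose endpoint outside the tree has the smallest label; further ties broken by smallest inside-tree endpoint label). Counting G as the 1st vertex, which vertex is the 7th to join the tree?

Prim, starting at G.
Step 1: cheapest edge leaving the tree is A G (6); add A.
Step 2: cheapest edge leaving the tree is D G (6); add D.
Step 3: cheapest edge leaving the tree is A E (6); add E.
Step 4: cheapest edge leaving the tree is G H (6); add H.
Step 5: cheapest edge leaving the tree is F G (12); add F.
Step 6: cheapest edge leaving the tree is C F (12); add C.
Step 7: cheapest edge leaving the tree is B C (11); add B.
Vertex order: G, A, D, E, H, F, C, B. The 7th vertex is C.

C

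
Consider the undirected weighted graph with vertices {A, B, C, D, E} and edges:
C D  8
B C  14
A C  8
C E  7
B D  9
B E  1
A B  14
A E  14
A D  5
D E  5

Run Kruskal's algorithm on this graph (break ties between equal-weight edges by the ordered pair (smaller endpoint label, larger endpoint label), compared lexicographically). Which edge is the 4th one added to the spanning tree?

C-E

Kruskal: consider edges lightest-first.
B E (1): add. Components now {A} {B,E} {C} {D}
A D (5): add. Components now {A,D} {B,E} {C}
D E (5): add. Components now {A,B,D,E} {C}
C E (7): add. Components now {A,B,C,D,E}
The 4th edge added is C E.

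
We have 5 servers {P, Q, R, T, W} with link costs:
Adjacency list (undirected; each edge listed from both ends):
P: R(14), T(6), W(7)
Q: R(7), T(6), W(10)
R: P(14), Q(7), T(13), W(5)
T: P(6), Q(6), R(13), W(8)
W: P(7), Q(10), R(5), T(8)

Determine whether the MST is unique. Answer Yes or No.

Sort edges by weight, then run Kruskal:
R—W (5): add — endpoints in different components.
P—T (6): add — endpoints in different components.
Q—T (6): add — endpoints in different components.
P—W (7): add — endpoints in different components.
Non-tree edge Q—R has weight 7, equal to the heaviest edge on its tree cycle — swapping gives another MST of the same weight. Not unique.

No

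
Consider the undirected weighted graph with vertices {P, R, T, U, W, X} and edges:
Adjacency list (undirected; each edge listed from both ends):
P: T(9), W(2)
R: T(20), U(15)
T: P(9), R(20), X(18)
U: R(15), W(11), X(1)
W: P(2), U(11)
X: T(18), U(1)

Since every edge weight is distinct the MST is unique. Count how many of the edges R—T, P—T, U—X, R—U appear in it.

Kruskal's algorithm — process edges by increasing weight (ties by edge label):
U—X (1): add. Components now {R} {P} {U,X} {T} {W}
P—W (2): add. Components now {R} {P,W} {U,X} {T}
P—T (9): add. Components now {R} {P,T,W} {U,X}
U—W (11): add. Components now {R} {P,T,U,W,X}
R—U (15): add. Components now {P,R,T,U,W,X}
MST edge set: {U—X, P—W, P—T, U—W, R—U}.
Of the listed edges, {P—T, U—X, R—U} are in the MST → 3.

3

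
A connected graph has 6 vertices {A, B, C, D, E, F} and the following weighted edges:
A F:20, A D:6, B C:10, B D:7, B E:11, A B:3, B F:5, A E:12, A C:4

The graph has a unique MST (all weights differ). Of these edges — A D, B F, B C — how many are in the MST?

2

Kruskal's algorithm — process edges by increasing weight (ties by edge label):
A B (3): add — endpoints in different components.
A C (4): add — endpoints in different components.
B F (5): add — endpoints in different components.
A D (6): add — endpoints in different components.
B D (7): skip — B and D already connected.
B C (10): skip — B and C already connected.
B E (11): add — endpoints in different components.
MST edge set: {A B, A C, B F, A D, B E}.
Of the listed edges, {A D, B F} are in the MST → 2.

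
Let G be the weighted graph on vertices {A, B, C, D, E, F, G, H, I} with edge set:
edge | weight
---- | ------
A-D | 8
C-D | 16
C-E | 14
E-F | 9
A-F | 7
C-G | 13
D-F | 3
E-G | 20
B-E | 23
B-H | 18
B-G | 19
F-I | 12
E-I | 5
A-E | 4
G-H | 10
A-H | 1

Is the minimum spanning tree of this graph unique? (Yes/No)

Yes

Sort edges by weight, then run Kruskal:
A-H (1): add — endpoints in different components.
D-F (3): add — endpoints in different components.
A-E (4): add — endpoints in different components.
E-I (5): add — endpoints in different components.
A-F (7): add — endpoints in different components.
A-D (8): skip — A and D already connected.
E-F (9): skip — E and F already connected.
G-H (10): add — endpoints in different components.
F-I (12): skip — F and I already connected.
C-G (13): add — endpoints in different components.
C-E (14): skip — C and E already connected.
C-D (16): skip — C and D already connected.
B-H (18): add — endpoints in different components.
Every non-tree edge has weight strictly greater than the heaviest edge on the tree path between its endpoints, so the MST is unique.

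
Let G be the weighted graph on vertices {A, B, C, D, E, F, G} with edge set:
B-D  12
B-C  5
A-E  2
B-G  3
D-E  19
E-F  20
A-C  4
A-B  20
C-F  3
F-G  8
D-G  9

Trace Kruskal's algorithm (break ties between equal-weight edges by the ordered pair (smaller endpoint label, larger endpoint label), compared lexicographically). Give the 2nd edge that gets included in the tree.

Sort edges by weight, then run Kruskal:
A-E (2): add — endpoints in different components.
B-G (3): add — endpoints in different components.
C-F (3): add — endpoints in different components.
A-C (4): add — endpoints in different components.
B-C (5): add — endpoints in different components.
F-G (8): skip — F and G already connected.
D-G (9): add — endpoints in different components.
The 2nd edge added is B-G.

B-G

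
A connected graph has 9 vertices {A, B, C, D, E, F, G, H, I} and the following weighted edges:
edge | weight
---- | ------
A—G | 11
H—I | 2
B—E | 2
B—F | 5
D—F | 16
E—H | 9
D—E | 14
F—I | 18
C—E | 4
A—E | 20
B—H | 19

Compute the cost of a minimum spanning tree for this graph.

Grow the tree from A using Prim:
Step 1: cheapest edge leaving the tree is A—G (11); add G.
Step 2: cheapest edge leaving the tree is A—E (20); add E.
Step 3: cheapest edge leaving the tree is B—E (2); add B.
Step 4: cheapest edge leaving the tree is C—E (4); add C.
Step 5: cheapest edge leaving the tree is B—F (5); add F.
Step 6: cheapest edge leaving the tree is E—H (9); add H.
Step 7: cheapest edge leaving the tree is H—I (2); add I.
Step 8: cheapest edge leaving the tree is D—E (14); add D.
MST edges: A—G, A—E, B—E, C—E, B—F, E—H, H—I, D—E; total weight 11+20+2+4+5+9+2+14 = 67.

67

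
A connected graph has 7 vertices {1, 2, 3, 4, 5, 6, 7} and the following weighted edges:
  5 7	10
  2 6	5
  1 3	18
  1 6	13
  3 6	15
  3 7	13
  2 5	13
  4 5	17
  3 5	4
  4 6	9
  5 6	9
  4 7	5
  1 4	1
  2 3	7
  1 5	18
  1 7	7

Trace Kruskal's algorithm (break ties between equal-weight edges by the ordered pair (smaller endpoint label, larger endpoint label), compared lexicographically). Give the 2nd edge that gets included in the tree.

3-5

Kruskal's algorithm — process edges by increasing weight (ties by edge label):
1 4 (1): add. Components now {1,4} {2} {3} {5} {6} {7}
3 5 (4): add. Components now {1,4} {2} {3,5} {6} {7}
2 6 (5): add. Components now {1,4} {2,6} {3,5} {7}
4 7 (5): add. Components now {1,4,7} {2,6} {3,5}
1 7 (7): skip — 1 and 7 already connected.
2 3 (7): add. Components now {1,4,7} {2,3,5,6}
4 6 (9): add. Components now {1,2,3,4,5,6,7}
The 2nd edge added is 3 5.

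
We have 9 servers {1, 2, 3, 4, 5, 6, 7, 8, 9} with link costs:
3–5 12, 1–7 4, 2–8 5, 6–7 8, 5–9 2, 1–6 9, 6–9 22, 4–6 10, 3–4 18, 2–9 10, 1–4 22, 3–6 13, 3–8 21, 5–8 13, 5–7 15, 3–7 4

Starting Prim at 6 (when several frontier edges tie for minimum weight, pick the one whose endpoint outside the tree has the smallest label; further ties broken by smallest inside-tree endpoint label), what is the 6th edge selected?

5-9

Prim's algorithm from 6:
Step 1: cheapest edge leaving the tree is 6–7 (8); add 7.
Step 2: cheapest edge leaving the tree is 1–7 (4); add 1.
Step 3: cheapest edge leaving the tree is 3–7 (4); add 3.
Step 4: cheapest edge leaving the tree is 4–6 (10); add 4.
Step 5: cheapest edge leaving the tree is 3–5 (12); add 5.
Step 6: cheapest edge leaving the tree is 5–9 (2); add 9.
Step 7: cheapest edge leaving the tree is 2–9 (10); add 2.
Step 8: cheapest edge leaving the tree is 2–8 (5); add 8.
The 6th edge added is 5–9.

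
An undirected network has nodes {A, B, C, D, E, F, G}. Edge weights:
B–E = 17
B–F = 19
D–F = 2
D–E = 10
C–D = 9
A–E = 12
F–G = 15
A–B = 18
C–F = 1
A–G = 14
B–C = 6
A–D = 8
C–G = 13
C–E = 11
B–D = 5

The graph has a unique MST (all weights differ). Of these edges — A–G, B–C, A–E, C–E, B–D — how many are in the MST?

Sort edges by weight, then run Kruskal:
C–F (1): add — endpoints in different components.
D–F (2): add — endpoints in different components.
B–D (5): add — endpoints in different components.
B–C (6): skip — B and C already connected.
A–D (8): add — endpoints in different components.
C–D (9): skip — C and D already connected.
D–E (10): add — endpoints in different components.
C–E (11): skip — C and E already connected.
A–E (12): skip — A and E already connected.
C–G (13): add — endpoints in different components.
MST edge set: {C–F, D–F, B–D, A–D, D–E, C–G}.
Of the listed edges, {B–D} are in the MST → 1.

1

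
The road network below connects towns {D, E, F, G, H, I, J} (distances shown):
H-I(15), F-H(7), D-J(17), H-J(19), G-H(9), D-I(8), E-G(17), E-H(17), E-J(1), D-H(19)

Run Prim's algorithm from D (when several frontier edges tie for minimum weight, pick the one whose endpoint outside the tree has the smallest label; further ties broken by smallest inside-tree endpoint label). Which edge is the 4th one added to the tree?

Prim, starting at D.
Step 1: cheapest edge leaving the tree is D-I (8); add I.
Step 2: cheapest edge leaving the tree is H-I (15); add H.
Step 3: cheapest edge leaving the tree is F-H (7); add F.
Step 4: cheapest edge leaving the tree is G-H (9); add G.
Step 5: cheapest edge leaving the tree is E-G (17); add E.
Step 6: cheapest edge leaving the tree is E-J (1); add J.
The 4th edge added is G-H.

G-H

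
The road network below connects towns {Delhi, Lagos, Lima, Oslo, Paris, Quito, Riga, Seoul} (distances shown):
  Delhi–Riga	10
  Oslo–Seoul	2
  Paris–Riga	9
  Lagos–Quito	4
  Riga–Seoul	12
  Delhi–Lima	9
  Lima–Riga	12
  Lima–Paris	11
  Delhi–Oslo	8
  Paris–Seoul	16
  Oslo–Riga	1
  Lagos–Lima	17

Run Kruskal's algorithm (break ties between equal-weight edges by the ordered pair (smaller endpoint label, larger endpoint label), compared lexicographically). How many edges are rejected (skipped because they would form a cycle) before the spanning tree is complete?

5

Sort edges by weight, then run Kruskal:
Oslo–Riga (1): add — endpoints in different components.
Oslo–Seoul (2): add — endpoints in different components.
Lagos–Quito (4): add — endpoints in different components.
Delhi–Oslo (8): add — endpoints in different components.
Delhi–Lima (9): add — endpoints in different components.
Paris–Riga (9): add — endpoints in different components.
Delhi–Riga (10): skip — Riga and Delhi already connected.
Lima–Paris (11): skip — Lima and Paris already connected.
Lima–Riga (12): skip — Riga and Lima already connected.
Riga–Seoul (12): skip — Riga and Seoul already connected.
Paris–Seoul (16): skip — Paris and Seoul already connected.
Lagos–Lima (17): add — endpoints in different components.
Edges rejected before the tree was complete: 5.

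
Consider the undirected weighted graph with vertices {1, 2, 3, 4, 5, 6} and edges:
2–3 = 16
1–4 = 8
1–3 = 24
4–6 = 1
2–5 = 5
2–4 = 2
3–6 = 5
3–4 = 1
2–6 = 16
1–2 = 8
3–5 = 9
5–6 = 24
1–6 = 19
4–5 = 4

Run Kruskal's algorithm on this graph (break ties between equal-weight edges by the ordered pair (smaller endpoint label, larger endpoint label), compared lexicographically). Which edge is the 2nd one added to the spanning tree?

Kruskal's algorithm — process edges by increasing weight (ties by edge label):
3–4 (1): add. Components now {1} {2} {3,4} {5} {6}
4–6 (1): add. Components now {1} {2} {3,4,6} {5}
2–4 (2): add. Components now {1} {2,3,4,6} {5}
4–5 (4): add. Components now {1} {2,3,4,5,6}
2–5 (5): skip — 2 and 5 already connected.
3–6 (5): skip — 3 and 6 already connected.
1–2 (8): add. Components now {1,2,3,4,5,6}
The 2nd edge added is 4–6.

4-6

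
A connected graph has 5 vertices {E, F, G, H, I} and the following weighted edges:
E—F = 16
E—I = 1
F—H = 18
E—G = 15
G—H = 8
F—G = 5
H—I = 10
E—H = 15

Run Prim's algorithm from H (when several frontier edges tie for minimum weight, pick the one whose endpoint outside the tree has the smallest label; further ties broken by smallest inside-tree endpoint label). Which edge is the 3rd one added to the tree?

H-I

Prim's algorithm from H:
Step 1: cheapest edge leaving the tree is G—H (8); add G.
Step 2: cheapest edge leaving the tree is F—G (5); add F.
Step 3: cheapest edge leaving the tree is H—I (10); add I.
Step 4: cheapest edge leaving the tree is E—I (1); add E.
The 3rd edge added is H—I.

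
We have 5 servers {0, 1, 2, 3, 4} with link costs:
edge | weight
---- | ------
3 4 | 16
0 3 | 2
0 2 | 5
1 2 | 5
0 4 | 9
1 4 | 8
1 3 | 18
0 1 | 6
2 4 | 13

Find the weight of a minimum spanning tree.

20

Prim's algorithm from 0:
Step 1: frontier [0 3 2, 0 2 5, 0 1 6, 0 4 9] → take 0 3 (2); add 3.
Step 2: frontier [0 2 5, 0 1 6, 0 4 9, 3 4 16, 1 3 18] → take 0 2 (5); add 2.
Step 3: frontier [0 1 6, 0 4 9, 1 2 5, 2 4 13, 3 4 16, 1 3 18] → take 1 2 (5); add 1.
Step 4: frontier [0 4 9, 1 4 8, 2 4 13, 3 4 16] → take 1 4 (8); add 4.
MST edges: 0 3, 0 2, 1 2, 1 4; total weight 2+5+5+8 = 20.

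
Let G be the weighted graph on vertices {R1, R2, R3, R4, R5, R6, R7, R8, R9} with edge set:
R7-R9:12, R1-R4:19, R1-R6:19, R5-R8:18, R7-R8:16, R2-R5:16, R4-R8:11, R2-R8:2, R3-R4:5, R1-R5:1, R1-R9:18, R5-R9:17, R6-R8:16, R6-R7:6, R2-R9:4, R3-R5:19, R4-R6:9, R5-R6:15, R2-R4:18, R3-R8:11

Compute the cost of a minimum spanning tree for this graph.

53

Kruskal: consider edges lightest-first.
R1-R5 (1): add — endpoints in different components.
R2-R8 (2): add — endpoints in different components.
R2-R9 (4): add — endpoints in different components.
R3-R4 (5): add — endpoints in different components.
R6-R7 (6): add — endpoints in different components.
R4-R6 (9): add — endpoints in different components.
R3-R8 (11): add — endpoints in different components.
R4-R8 (11): skip — R4 and R8 already connected.
R7-R9 (12): skip — R7 and R9 already connected.
R5-R6 (15): add — endpoints in different components.
MST edges: R1-R5, R2-R8, R2-R9, R3-R4, R6-R7, R4-R6, R3-R8, R5-R6; total weight 1+2+4+5+6+9+11+15 = 53.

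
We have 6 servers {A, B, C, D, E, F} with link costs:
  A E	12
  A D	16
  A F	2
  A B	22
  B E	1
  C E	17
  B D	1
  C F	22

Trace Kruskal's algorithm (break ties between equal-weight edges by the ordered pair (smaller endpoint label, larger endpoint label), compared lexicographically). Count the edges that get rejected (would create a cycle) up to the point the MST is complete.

Sort edges by weight, then run Kruskal:
B D (1): add. Components now {A} {B,D} {C} {E} {F}
B E (1): add. Components now {A} {B,D,E} {C} {F}
A F (2): add. Components now {A,F} {B,D,E} {C}
A E (12): add. Components now {A,B,D,E,F} {C}
A D (16): skip — A and D already connected.
C E (17): add. Components now {A,B,C,D,E,F}
Edges rejected before the tree was complete: 1.

1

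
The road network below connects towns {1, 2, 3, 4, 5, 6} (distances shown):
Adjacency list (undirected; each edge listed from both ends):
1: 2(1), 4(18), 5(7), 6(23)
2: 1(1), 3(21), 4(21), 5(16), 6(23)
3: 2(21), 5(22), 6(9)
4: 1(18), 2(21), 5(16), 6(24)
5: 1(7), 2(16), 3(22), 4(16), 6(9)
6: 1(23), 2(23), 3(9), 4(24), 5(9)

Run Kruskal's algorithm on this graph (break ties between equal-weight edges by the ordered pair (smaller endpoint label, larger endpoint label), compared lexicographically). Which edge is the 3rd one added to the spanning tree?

Kruskal's algorithm — process edges by increasing weight (ties by edge label):
1-2 (1): add. Components now {1,2} {3} {4} {5} {6}
1-5 (7): add. Components now {1,2,5} {3} {4} {6}
3-6 (9): add. Components now {1,2,5} {3,6} {4}
5-6 (9): add. Components now {1,2,3,5,6} {4}
2-5 (16): skip — 2 and 5 already connected.
4-5 (16): add. Components now {1,2,3,4,5,6}
The 3rd edge added is 3-6.

3-6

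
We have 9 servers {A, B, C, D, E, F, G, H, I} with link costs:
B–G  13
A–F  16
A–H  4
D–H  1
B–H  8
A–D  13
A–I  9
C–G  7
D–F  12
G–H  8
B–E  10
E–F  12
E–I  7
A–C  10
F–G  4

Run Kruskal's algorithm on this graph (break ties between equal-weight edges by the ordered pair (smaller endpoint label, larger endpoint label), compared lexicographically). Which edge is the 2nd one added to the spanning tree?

Sort edges by weight, then run Kruskal:
D–H (1): add — endpoints in different components.
A–H (4): add — endpoints in different components.
F–G (4): add — endpoints in different components.
C–G (7): add — endpoints in different components.
E–I (7): add — endpoints in different components.
B–H (8): add — endpoints in different components.
G–H (8): add — endpoints in different components.
A–I (9): add — endpoints in different components.
The 2nd edge added is A–H.

A-H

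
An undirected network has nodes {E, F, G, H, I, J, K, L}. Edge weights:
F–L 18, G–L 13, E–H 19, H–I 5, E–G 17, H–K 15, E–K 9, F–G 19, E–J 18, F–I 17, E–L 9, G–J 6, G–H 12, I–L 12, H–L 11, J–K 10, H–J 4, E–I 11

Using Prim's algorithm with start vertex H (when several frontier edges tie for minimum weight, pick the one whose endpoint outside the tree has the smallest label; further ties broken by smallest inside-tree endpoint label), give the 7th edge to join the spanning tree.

Prim, starting at H.
Step 1: cheapest edge leaving the tree is H–J (4); add J.
Step 2: cheapest edge leaving the tree is H–I (5); add I.
Step 3: cheapest edge leaving the tree is G–J (6); add G.
Step 4: cheapest edge leaving the tree is J–K (10); add K.
Step 5: cheapest edge leaving the tree is E–K (9); add E.
Step 6: cheapest edge leaving the tree is E–L (9); add L.
Step 7: cheapest edge leaving the tree is F–I (17); add F.
The 7th edge added is F–I.

F-I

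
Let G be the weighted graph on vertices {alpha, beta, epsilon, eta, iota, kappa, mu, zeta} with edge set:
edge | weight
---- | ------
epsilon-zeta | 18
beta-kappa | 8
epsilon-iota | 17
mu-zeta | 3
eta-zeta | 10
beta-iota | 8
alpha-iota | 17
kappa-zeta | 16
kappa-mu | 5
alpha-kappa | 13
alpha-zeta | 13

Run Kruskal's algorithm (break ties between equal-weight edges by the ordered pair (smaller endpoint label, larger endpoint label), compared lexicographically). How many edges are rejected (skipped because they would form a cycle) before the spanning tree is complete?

Kruskal's algorithm — process edges by increasing weight (ties by edge label):
mu-zeta (3): add — endpoints in different components.
kappa-mu (5): add — endpoints in different components.
beta-iota (8): add — endpoints in different components.
beta-kappa (8): add — endpoints in different components.
eta-zeta (10): add — endpoints in different components.
alpha-kappa (13): add — endpoints in different components.
alpha-zeta (13): skip — alpha and zeta already connected.
kappa-zeta (16): skip — zeta and kappa already connected.
alpha-iota (17): skip — alpha and iota already connected.
epsilon-iota (17): add — endpoints in different components.
Edges rejected before the tree was complete: 3.

3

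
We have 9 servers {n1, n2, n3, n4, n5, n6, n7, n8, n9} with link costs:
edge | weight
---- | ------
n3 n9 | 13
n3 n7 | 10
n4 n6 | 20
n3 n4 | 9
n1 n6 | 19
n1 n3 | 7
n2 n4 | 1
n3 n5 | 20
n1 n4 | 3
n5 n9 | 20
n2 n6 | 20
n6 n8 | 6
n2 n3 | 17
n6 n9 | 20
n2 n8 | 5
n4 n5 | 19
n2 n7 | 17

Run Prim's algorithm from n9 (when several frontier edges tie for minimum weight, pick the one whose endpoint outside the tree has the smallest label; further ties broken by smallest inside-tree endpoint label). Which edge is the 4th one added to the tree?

n2-n4

Prim's algorithm from n9:
Step 1: cheapest edge leaving the tree is n3 n9 (13); add n3.
Step 2: cheapest edge leaving the tree is n1 n3 (7); add n1.
Step 3: cheapest edge leaving the tree is n1 n4 (3); add n4.
Step 4: cheapest edge leaving the tree is n2 n4 (1); add n2.
Step 5: cheapest edge leaving the tree is n2 n8 (5); add n8.
Step 6: cheapest edge leaving the tree is n6 n8 (6); add n6.
Step 7: cheapest edge leaving the tree is n3 n7 (10); add n7.
Step 8: cheapest edge leaving the tree is n4 n5 (19); add n5.
The 4th edge added is n2 n4.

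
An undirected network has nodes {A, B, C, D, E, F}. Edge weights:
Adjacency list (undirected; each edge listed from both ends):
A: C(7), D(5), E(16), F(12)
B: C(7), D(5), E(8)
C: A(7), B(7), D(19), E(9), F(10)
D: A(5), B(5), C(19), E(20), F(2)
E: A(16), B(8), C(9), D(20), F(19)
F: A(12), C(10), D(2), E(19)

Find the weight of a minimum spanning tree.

Kruskal's algorithm — process edges by increasing weight (ties by edge label):
D—F (2): add. Components now {A} {B} {C} {D,F} {E}
A—D (5): add. Components now {A,D,F} {B} {C} {E}
B—D (5): add. Components now {A,B,D,F} {C} {E}
A—C (7): add. Components now {A,B,C,D,F} {E}
B—C (7): skip — B and C already connected.
B—E (8): add. Components now {A,B,C,D,E,F}
MST edges: D—F, A—D, B—D, A—C, B—E; total weight 2+5+5+7+8 = 27.

27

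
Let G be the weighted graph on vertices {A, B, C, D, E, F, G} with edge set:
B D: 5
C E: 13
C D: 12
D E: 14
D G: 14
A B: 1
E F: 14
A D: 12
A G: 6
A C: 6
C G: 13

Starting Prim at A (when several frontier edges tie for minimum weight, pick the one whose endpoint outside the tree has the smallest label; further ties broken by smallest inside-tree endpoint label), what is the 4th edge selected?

Prim, starting at A.
Step 1: frontier [A B 1, A C 6, A G 6, A D 12] → take A B (1); add B.
Step 2: frontier [A C 6, A G 6, A D 12, B D 5] → take B D (5); add D.
Step 3: frontier [A C 6, A G 6, C D 12, D E 14, D G 14] → take A C (6); add C.
Step 4: frontier [A G 6, C E 13, C G 13, D E 14, D G 14] → take A G (6); add G.
Step 5: frontier [C E 13, D E 14] → take C E (13); add E.
Step 6: frontier [E F 14] → take E F (14); add F.
The 4th edge added is A G.

A-G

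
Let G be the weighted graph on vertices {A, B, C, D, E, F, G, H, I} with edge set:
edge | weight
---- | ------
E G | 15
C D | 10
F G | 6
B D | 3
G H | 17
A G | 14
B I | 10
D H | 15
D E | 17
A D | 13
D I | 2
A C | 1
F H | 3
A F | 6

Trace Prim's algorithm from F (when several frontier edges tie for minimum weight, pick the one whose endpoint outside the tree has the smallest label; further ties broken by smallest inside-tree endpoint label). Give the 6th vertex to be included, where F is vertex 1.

Grow the tree from F using Prim:
Step 1: frontier [F H 3, A F 6, F G 6] → take F H (3); add H.
Step 2: frontier [A F 6, F G 6, D H 15, G H 17] → take A F (6); add A.
Step 3: frontier [A C 1, A D 13, A G 14, F G 6, D H 15, G H 17] → take A C (1); add C.
Step 4: frontier [A D 13, A G 14, C D 10, F G 6, D H 15, G H 17] → take F G (6); add G.
Step 5: frontier [A D 13, C D 10, E G 15, D H 15] → take C D (10); add D.
Step 6: frontier [D I 2, B D 3, D E 17, E G 15] → take D I (2); add I.
Step 7: frontier [B D 3, D E 17, E G 15, B I 10] → take B D (3); add B.
Step 8: frontier [D E 17, E G 15] → take E G (15); add E.
Vertex order: F, H, A, C, G, D, I, B, E. The 6th vertex is D.

D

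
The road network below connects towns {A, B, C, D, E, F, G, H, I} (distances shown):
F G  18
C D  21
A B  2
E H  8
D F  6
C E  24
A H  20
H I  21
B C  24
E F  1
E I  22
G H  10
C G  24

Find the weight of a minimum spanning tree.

Grow the tree from A using Prim:
Step 1: cheapest edge leaving the tree is A B (2); add B.
Step 2: cheapest edge leaving the tree is A H (20); add H.
Step 3: cheapest edge leaving the tree is E H (8); add E.
Step 4: cheapest edge leaving the tree is E F (1); add F.
Step 5: cheapest edge leaving the tree is D F (6); add D.
Step 6: cheapest edge leaving the tree is G H (10); add G.
Step 7: cheapest edge leaving the tree is C D (21); add C.
Step 8: cheapest edge leaving the tree is H I (21); add I.
MST edges: A B, A H, E H, E F, D F, G H, C D, H I; total weight 2+20+8+1+6+10+21+21 = 89.

89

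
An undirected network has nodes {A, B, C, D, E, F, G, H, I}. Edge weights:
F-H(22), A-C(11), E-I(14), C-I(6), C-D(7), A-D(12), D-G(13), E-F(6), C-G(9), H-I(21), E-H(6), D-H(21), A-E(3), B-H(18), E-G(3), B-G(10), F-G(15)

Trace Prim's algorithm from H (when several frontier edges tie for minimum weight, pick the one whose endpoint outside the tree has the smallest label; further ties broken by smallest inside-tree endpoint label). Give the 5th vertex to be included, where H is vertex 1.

F

Prim, starting at H.
Step 1: cheapest edge leaving the tree is E-H (6); add E.
Step 2: cheapest edge leaving the tree is A-E (3); add A.
Step 3: cheapest edge leaving the tree is E-G (3); add G.
Step 4: cheapest edge leaving the tree is E-F (6); add F.
Step 5: cheapest edge leaving the tree is C-G (9); add C.
Step 6: cheapest edge leaving the tree is C-I (6); add I.
Step 7: cheapest edge leaving the tree is C-D (7); add D.
Step 8: cheapest edge leaving the tree is B-G (10); add B.
Vertex order: H, E, A, G, F, C, I, D, B. The 5th vertex is F.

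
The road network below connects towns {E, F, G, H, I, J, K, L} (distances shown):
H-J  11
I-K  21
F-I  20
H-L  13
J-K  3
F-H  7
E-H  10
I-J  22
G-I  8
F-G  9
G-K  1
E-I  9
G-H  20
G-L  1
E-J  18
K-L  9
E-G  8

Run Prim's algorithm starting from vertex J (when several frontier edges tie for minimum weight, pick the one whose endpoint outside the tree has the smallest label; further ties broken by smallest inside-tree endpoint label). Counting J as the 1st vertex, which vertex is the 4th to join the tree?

Prim's algorithm from J:
Step 1: cheapest edge leaving the tree is J-K (3); add K.
Step 2: cheapest edge leaving the tree is G-K (1); add G.
Step 3: cheapest edge leaving the tree is G-L (1); add L.
Step 4: cheapest edge leaving the tree is E-G (8); add E.
Step 5: cheapest edge leaving the tree is G-I (8); add I.
Step 6: cheapest edge leaving the tree is F-G (9); add F.
Step 7: cheapest edge leaving the tree is F-H (7); add H.
Vertex order: J, K, G, L, E, I, F, H. The 4th vertex is L.

L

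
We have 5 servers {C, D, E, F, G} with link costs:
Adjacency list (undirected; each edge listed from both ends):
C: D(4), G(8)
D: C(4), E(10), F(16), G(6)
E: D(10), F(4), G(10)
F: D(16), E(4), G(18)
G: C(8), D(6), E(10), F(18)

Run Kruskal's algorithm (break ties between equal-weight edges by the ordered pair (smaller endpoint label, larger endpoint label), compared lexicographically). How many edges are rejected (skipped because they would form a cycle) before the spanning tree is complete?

Kruskal's algorithm — process edges by increasing weight (ties by edge label):
C-D (4): add. Components now {C,D} {E} {F} {G}
E-F (4): add. Components now {C,D} {E,F} {G}
D-G (6): add. Components now {C,D,G} {E,F}
C-G (8): skip — C and G already connected.
D-E (10): add. Components now {C,D,E,F,G}
Edges rejected before the tree was complete: 1.

1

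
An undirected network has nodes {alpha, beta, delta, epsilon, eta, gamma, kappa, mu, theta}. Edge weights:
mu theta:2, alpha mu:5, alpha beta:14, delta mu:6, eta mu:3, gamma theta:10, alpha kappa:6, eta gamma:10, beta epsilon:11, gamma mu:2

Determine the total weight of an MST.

Grow the tree from epsilon using Prim:
Step 1: frontier [beta epsilon 11] → take beta epsilon (11); add beta.
Step 2: frontier [alpha beta 14] → take alpha beta (14); add alpha.
Step 3: frontier [alpha mu 5, alpha kappa 6] → take alpha mu (5); add mu.
Step 4: frontier [alpha kappa 6, gamma mu 2, mu theta 2, eta mu 3, delta mu 6] → take gamma mu (2); add gamma.
Step 5: frontier [alpha kappa 6, eta gamma 10, gamma theta 10, mu theta 2, eta mu 3, delta mu 6] → take mu theta (2); add theta.
Step 6: frontier [alpha kappa 6, eta gamma 10, eta mu 3, delta mu 6] → take eta mu (3); add eta.
Step 7: frontier [alpha kappa 6, delta mu 6] → take delta mu (6); add delta.
Step 8: frontier [alpha kappa 6] → take alpha kappa (6); add kappa.
MST edges: beta epsilon, alpha beta, alpha mu, gamma mu, mu theta, eta mu, delta mu, alpha kappa; total weight 11+14+5+2+2+3+6+6 = 49.

49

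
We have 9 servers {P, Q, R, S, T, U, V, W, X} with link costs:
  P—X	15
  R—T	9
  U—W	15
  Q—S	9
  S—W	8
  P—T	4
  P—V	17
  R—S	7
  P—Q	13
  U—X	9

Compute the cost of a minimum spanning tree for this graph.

Prim's algorithm from Q:
Step 1: frontier [Q—S 9, P—Q 13] → take Q—S (9); add S.
Step 2: frontier [P—Q 13, R—S 7, S—W 8] → take R—S (7); add R.
Step 3: frontier [P—Q 13, R—T 9, S—W 8] → take S—W (8); add W.
Step 4: frontier [P—Q 13, R—T 9, U—W 15] → take R—T (9); add T.
Step 5: frontier [P—Q 13, P—T 4, U—W 15] → take P—T (4); add P.
Step 6: frontier [P—X 15, P—V 17, U—W 15] → take U—W (15); add U.
Step 7: frontier [P—X 15, P—V 17, U—X 9] → take U—X (9); add X.
Step 8: frontier [P—V 17] → take P—V (17); add V.
MST edges: Q—S, R—S, S—W, R—T, P—T, U—W, U—X, P—V; total weight 9+7+8+9+4+15+9+17 = 78.

78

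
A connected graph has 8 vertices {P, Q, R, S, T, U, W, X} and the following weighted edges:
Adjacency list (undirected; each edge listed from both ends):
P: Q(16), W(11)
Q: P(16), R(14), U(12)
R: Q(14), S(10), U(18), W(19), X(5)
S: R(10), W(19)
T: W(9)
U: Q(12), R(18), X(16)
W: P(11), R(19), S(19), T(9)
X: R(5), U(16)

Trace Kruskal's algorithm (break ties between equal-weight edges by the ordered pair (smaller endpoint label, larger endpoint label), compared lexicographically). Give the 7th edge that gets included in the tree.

P-Q

Kruskal's algorithm — process edges by increasing weight (ties by edge label):
R–X (5): add — endpoints in different components.
T–W (9): add — endpoints in different components.
R–S (10): add — endpoints in different components.
P–W (11): add — endpoints in different components.
Q–U (12): add — endpoints in different components.
Q–R (14): add — endpoints in different components.
P–Q (16): add — endpoints in different components.
The 7th edge added is P–Q.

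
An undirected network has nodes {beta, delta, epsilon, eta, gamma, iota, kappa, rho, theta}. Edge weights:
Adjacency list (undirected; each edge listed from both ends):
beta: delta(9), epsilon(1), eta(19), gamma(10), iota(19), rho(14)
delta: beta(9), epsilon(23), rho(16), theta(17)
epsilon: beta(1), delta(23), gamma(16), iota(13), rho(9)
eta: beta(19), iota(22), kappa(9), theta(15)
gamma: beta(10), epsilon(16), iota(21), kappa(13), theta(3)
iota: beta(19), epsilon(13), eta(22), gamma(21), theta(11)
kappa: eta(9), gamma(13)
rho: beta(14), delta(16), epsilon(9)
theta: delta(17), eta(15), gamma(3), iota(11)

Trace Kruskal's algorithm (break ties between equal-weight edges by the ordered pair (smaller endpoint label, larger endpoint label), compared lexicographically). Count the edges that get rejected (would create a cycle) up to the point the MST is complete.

Kruskal: consider edges lightest-first.
beta—epsilon (1): add — endpoints in different components.
gamma—theta (3): add — endpoints in different components.
beta—delta (9): add — endpoints in different components.
epsilon—rho (9): add — endpoints in different components.
eta—kappa (9): add — endpoints in different components.
beta—gamma (10): add — endpoints in different components.
iota—theta (11): add — endpoints in different components.
epsilon—iota (13): skip — iota and epsilon already connected.
gamma—kappa (13): add — endpoints in different components.
Edges rejected before the tree was complete: 1.

1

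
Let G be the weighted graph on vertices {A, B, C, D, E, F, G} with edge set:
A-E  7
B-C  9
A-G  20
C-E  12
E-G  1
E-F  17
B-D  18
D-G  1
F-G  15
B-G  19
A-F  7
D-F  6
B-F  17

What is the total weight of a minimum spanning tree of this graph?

Prim's algorithm from A:
Step 1: frontier [A-E 7, A-F 7, A-G 20] → take A-E (7); add E.
Step 2: frontier [A-F 7, A-G 20, E-G 1, C-E 12, E-F 17] → take E-G (1); add G.
Step 3: frontier [A-F 7, C-E 12, E-F 17, D-G 1, F-G 15, B-G 19] → take D-G (1); add D.
Step 4: frontier [A-F 7, D-F 6, B-D 18, C-E 12, E-F 17, F-G 15, B-G 19] → take D-F (6); add F.
Step 5: frontier [B-D 18, C-E 12, B-F 17, B-G 19] → take C-E (12); add C.
Step 6: frontier [B-C 9, B-D 18, B-F 17, B-G 19] → take B-C (9); add B.
MST edges: A-E, E-G, D-G, D-F, C-E, B-C; total weight 7+1+1+6+12+9 = 36.

36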